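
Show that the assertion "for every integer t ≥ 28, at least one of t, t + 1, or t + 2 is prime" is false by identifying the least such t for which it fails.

t = 32

A counterexample is any integer t ≥ 28 such that t, t + 1, t + 2 are all composite; we check each in order.
t = 28: 29 is prime.
t = 29: 29 is prime.
t = 30: 31 is prime.
t = 31: 31 is prime.
t = 32: 32 = 2 × 16; 33 = 3 × 11; 34 = 2 × 17 — all composite.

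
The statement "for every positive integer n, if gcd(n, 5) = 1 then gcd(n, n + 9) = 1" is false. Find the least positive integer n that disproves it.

A counterexample is any positive integer n such that gcd(n, 5) = 1 but gcd(n, n + 9) > 1; we check each in order.
n = 1: gcd(1, 10) = 1.
n = 2: gcd(2, 11) = 1.
n = 3: gcd(3, 12) = 3.
Thus n = 3 disproves the claim, and no smaller n works.

n = 3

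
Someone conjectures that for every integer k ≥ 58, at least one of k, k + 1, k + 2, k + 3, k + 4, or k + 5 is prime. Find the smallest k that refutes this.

k = 90

The first 32 eligible values, up to k = 89, all satisfy the conclusion.
k = 90: 90 = 2 × 45; 91 = 7 × 13; 92 = 2 × 46; 93 = 3 × 31; 94 = 2 × 47; 95 = 5 × 19 — all composite.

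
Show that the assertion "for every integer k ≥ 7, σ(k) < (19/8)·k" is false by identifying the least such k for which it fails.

A counterexample is any integer k ≥ 7 such that the claim fails; we check each in order.
For k = 7, 8, 9, 10, …, 21, 22, 23 the conclusion holds.
k = 24: σ(24) = 60; 60 ≥ 57.

k = 24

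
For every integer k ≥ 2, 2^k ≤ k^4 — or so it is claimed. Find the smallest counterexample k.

We need the least integer k ≥ 2 for which 2^k > k^4.
For k = 2, 3, 4, 5, …, 14, 15, 16 the conclusion holds.
k = 17: 2^k = 131072 and k^4 = 83521, so 131072 > 83521.

k = 17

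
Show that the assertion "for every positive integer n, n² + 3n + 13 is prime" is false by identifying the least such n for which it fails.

Check each positive integer n in order until n² + 3n + 13 is not prime.
For n = 1, 2, 3, 4, 5, 6, 7, 8 the conclusion holds.
n = 9: n² + 3n + 13 = 121 = 11 × 11, composite.
Thus n = 9 disproves the claim, and no smaller n works.

n = 9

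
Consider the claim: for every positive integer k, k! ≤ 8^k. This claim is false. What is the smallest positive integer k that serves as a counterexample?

For k = 1, 2, 3, 4, …, 17, 18, 19 the conclusion holds.
k = 20: k! = 2432902008176640000 and 8^k = 1152921504606846976, so 2432902008176640000 > 1152921504606846976.

k = 20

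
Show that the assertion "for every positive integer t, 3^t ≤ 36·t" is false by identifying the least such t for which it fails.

t = 5

Check each positive integer t in order until 3^t > 36·t.
The first 4 eligible values, up to t = 4, all satisfy the conclusion.
t = 5: 3^t = 243 and 36·t = 180, so 243 > 180.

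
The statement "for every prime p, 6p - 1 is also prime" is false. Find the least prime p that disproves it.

p = 11

We need the least prime p for which 6p - 1 is not prime.
For p = 2, 3, 5, 7 the conclusion holds.
p = 11: 6p - 1 = 65 = 5 × 13, not prime.
So p = 11 is the smallest counterexample.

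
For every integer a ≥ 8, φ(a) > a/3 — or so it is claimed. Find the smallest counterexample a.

Check each integer a ≥ 8 in order until the claim fails.
a = 8: φ(8) = 4 and 8/3 = 8/3, so φ(8) > 8/3.
a = 9: φ(9) = 6 and 9/3 = 3, so φ(9) > 9/3.
a = 10: φ(10) = 4 and 10/3 = 10/3, so φ(10) > 10/3.
a = 11: φ(11) = 10 and 11/3 = 11/3, so φ(11) > 11/3.
a = 12: φ(12) = 4 and 12/3 = 4, so φ(12) ≤ 12/3.
Hence a = 12 is a counterexample.

a = 12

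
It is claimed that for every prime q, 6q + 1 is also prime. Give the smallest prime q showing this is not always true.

The first 7 eligible values, up to q = 17, all satisfy the conclusion.
q = 19: 6q + 1 = 115 = 5 × 23, not prime.

q = 19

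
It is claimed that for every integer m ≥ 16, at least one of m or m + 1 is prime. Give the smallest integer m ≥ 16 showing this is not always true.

m = 20

We need the least integer m ≥ 16 for which m, m + 1 are both composite.
The first 4 eligible values, up to m = 19, all satisfy the conclusion.
m = 20: 20 = 2 × 10; 21 = 3 × 7 — both composite.
So m = 20 is the smallest counterexample.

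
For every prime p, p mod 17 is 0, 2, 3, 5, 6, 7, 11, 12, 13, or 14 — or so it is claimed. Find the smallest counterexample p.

p = 43

Check each prime p in order until the claim fails.
For p = 2, 3, 5, 7, …, 31, 37, 41 the conclusion holds.
p = 43: 43 mod 17 = 9 — not in {0, 2, 3, 5, 6, 7, 11, 12, 13, 14}.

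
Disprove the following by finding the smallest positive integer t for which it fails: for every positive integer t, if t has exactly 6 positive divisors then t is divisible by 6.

t = 20

t = 12: τ(12) = 6; 12 mod 6 = 0.
t = 18: τ(18) = 6; 18 mod 6 = 0.
t = 20: τ(20) = 6; 20 mod 6 = 2.
Thus t = 20 disproves the claim, and no smaller t works.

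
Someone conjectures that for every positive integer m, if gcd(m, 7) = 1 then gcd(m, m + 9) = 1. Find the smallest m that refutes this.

m = 3

A counterexample is any positive integer m such that gcd(m, 7) = 1 but gcd(m, m + 9) > 1; we check each in order.
For m = 1, 2 the conclusion holds.
m = 3: gcd(3, 12) = 3.
Hence m = 3 is a counterexample.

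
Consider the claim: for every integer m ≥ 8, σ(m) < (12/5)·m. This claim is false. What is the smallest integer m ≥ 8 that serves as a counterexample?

The first 16 eligible values, up to m = 23, all satisfy the conclusion.
m = 24: σ(24) = 60; 60 ≥ 288/5.

m = 24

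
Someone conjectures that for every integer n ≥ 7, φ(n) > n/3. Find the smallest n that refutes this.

n = 12

Check each integer n ≥ 7 in order until the claim fails.
For n = 7, 8, 9, 10, 11 the conclusion holds.
n = 12: φ(12) = 4 and 12/3 = 4, so φ(12) ≤ 12/3.
So n = 12 is the smallest counterexample.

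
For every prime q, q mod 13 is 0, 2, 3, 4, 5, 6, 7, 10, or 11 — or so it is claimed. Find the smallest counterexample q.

q = 47

The first 14 eligible values, up to q = 43, all satisfy the conclusion.
q = 47: 47 mod 13 = 8 — not in {0, 2, 3, 4, 5, 6, 7, 10, 11}.
Thus q = 47 disproves the claim, and no smaller q works.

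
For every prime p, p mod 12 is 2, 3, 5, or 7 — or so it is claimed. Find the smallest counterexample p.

A counterexample is any prime p such that the claim fails; we check each in order.
p = 2: 2 mod 12 = 2.
p = 3: 3 mod 12 = 3.
p = 5: 5 mod 12 = 5.
p = 7: 7 mod 12 = 7.
p = 11: 11 mod 12 = 11 — not in {2, 3, 5, 7}.
So p = 11 is the smallest counterexample.

p = 11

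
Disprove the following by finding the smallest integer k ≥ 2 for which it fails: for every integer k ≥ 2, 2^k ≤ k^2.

A counterexample is any integer k ≥ 2 such that 2^k > k^2; we check each in order.
k = 2: 2^k = 4 and k^2 = 4, so 4 ≤ 4.
k = 3: 2^k = 8 and k^2 = 9, so 8 ≤ 9.
k = 4: 2^k = 16 and k^2 = 16, so 16 ≤ 16.
k = 5: 2^k = 32 and k^2 = 25, so 32 > 25.

k = 5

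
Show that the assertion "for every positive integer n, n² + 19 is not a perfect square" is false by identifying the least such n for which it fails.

n = 9

A counterexample is any positive integer n such that n² + 19 is a perfect square; we check each in order.
The first 8 eligible values, up to n = 8, all satisfy the conclusion.
n = 9: 9² + 19 = 100 = 10², a perfect square.
So n = 9 is the smallest counterexample.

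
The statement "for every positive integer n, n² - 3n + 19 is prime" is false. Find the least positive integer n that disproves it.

n = 18

A counterexample is any positive integer n such that n² - 3n + 19 is not prime; we check each in order.
The first 17 eligible values, up to n = 17, all satisfy the conclusion.
n = 18: n² - 3n + 19 = 289 = 17 × 17, composite.
So n = 18 is the smallest counterexample.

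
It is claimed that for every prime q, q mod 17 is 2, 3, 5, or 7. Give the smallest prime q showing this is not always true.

q = 11

Check each prime q in order until the claim fails.
q = 2: 2 mod 17 = 2.
q = 3: 3 mod 17 = 3.
q = 5: 5 mod 17 = 5.
q = 7: 7 mod 17 = 7.
q = 11: 11 mod 17 = 11 — not in {2, 3, 5, 7}.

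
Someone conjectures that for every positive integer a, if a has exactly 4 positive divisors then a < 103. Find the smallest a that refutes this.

a = 106

Check each positive integer a in order until a has exactly 4 positive divisors but the claim fails.
The first 32 eligible values, up to a = 95, all satisfy the conclusion.
a = 106: τ(106) = 4; 106 ≥ 103.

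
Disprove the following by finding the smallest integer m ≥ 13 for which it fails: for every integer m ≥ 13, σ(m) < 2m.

m = 18

For m = 13, 14, 15, 16, 17 the conclusion holds.
m = 18: σ(18) = 39; 39 ≥ 36.
Hence m = 18 is a counterexample.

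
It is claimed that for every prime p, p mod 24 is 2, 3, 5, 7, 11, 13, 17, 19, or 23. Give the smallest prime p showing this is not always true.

Check each prime p in order until the claim fails.
The first 20 eligible values, up to p = 71, all satisfy the conclusion.
p = 73: 73 mod 24 = 1 — not in {2, 3, 5, 7, 11, 13, 17, 19, 23}.

p = 73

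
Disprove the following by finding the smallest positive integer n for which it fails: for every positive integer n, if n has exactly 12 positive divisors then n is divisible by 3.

n = 140

Check each positive integer n in order until n has exactly 12 positive divisors but n is not divisible by 3.
The first 8 eligible values, up to n = 132, all satisfy the conclusion.
n = 140: τ(140) = 12; 140 mod 3 = 2.
So n = 140 is the smallest counterexample.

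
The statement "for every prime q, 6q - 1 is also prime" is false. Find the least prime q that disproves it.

q = 11

q = 2: 6q - 1 = 11, prime.
q = 3: 6q - 1 = 17, prime.
q = 5: 6q - 1 = 29, prime.
q = 7: 6q - 1 = 41, prime.
q = 11: 6q - 1 = 65 = 5 × 13, not prime.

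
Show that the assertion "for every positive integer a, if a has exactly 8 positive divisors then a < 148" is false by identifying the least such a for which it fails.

A counterexample is any positive integer a such that a has exactly 8 positive divisors but the claim fails; we check each in order.
For a = 24, 30, 40, 42, …, 135, 136, 138 the conclusion holds.
a = 152: τ(152) = 8; 152 ≥ 148.

a = 152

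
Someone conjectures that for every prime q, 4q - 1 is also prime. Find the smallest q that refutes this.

q = 7

Check each prime q in order until 4q - 1 is not prime.
q = 2: 4q - 1 = 7, prime.
q = 3: 4q - 1 = 11, prime.
q = 5: 4q - 1 = 19, prime.
q = 7: 4q - 1 = 27 = 3 × 9, not prime.
So q = 7 is the smallest counterexample.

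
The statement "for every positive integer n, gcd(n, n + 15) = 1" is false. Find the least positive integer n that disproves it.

A counterexample is any positive integer n such that gcd(n, n + 15) > 1; we check each in order.
For n = 1, 2 the conclusion holds.
n = 3: gcd(3, 18) = 3.

n = 3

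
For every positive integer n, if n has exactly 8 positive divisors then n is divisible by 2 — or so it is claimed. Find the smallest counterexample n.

n = 105

We need the least positive integer n for which n has exactly 8 positive divisors but n is not divisible by 2.
For n = 24, 30, 40, 42, …, 88, 102, 104 the conclusion holds.
n = 105: τ(105) = 8; 105 mod 2 = 1.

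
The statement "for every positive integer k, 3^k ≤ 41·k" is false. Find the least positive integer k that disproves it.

k = 5

The first 4 eligible values, up to k = 4, all satisfy the conclusion.
k = 5: 3^k = 243 and 41·k = 205, so 243 > 205.
Thus k = 5 disproves the claim, and no smaller k works.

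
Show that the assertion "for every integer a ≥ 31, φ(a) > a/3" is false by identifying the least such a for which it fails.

Check each integer a ≥ 31 in order until the claim fails.
a = 31: φ(31) = 30 and 31/3 = 31/3, so φ(31) > 31/3.
a = 32: φ(32) = 16 and 32/3 = 32/3, so φ(32) > 32/3.
a = 33: φ(33) = 20 and 33/3 = 11, so φ(33) > 33/3.
a = 34: φ(34) = 16 and 34/3 = 34/3, so φ(34) > 34/3.
a = 35: φ(35) = 24 and 35/3 = 35/3, so φ(35) > 35/3.
a = 36: φ(36) = 12 and 36/3 = 12, so φ(36) ≤ 36/3.

a = 36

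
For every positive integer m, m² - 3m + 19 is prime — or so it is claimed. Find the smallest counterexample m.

m = 18

Check each positive integer m in order until m² - 3m + 19 is not prime.
For m = 1, 2, 3, 4, …, 15, 16, 17 the conclusion holds.
m = 18: m² - 3m + 19 = 289 = 17 × 17, composite.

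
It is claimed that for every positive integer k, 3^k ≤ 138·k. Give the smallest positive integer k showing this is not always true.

k = 7

We need the least positive integer k for which 3^k > 138·k.
The first 6 eligible values, up to k = 6, all satisfy the conclusion.
k = 7: 3^k = 2187 and 138·k = 966, so 2187 > 966.
Hence k = 7 is a counterexample.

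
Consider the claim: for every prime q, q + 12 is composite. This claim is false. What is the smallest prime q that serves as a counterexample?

q = 5

Check each prime q in order until q + 12 is prime.
For q = 2, 3 the conclusion holds.
q = 5: q + 12 = 17, prime — not composite.
So q = 5 is the smallest counterexample.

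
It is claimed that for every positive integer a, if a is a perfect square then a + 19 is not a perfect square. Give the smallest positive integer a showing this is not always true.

a = 81

A counterexample is any positive integer a such that a is a perfect square but a + 19 is a perfect square; we check each in order.
For a = 1, 4, 9, 16, 25, 36, 49, 64 the conclusion holds.
a = 81: 81 = 9² and 81 + 19 = 100 = 10².
So a = 81 is the smallest counterexample.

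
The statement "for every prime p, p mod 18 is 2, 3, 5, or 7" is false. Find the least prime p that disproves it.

For p = 2, 3, 5, 7 the conclusion holds.
p = 11: 11 mod 18 = 11 — not in {2, 3, 5, 7}.

p = 11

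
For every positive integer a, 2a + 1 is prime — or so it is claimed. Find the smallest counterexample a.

a = 4

Check each positive integer a in order until 2a + 1 is not prime.
a = 1: 2a + 1 = 3, prime.
a = 2: 2a + 1 = 5, prime.
a = 3: 2a + 1 = 7, prime.
a = 4: 2a + 1 = 9 = 3 × 3, composite.
So a = 4 is the smallest counterexample.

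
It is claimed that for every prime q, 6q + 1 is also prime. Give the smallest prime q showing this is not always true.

We need the least prime q for which 6q + 1 is not prime.
The first 7 eligible values, up to q = 17, all satisfy the conclusion.
q = 19: 6q + 1 = 115 = 5 × 23, not prime.

q = 19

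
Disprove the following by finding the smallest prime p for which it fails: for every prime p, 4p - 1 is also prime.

We need the least prime p for which 4p - 1 is not prime.
For p = 2, 3, 5 the conclusion holds.
p = 7: 4p - 1 = 27 = 3 × 9, not prime.

p = 7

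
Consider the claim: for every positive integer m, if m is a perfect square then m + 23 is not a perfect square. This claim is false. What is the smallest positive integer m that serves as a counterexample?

The first 10 eligible values, up to m = 100, all satisfy the conclusion.
m = 121: 121 = 11² and 121 + 23 = 144 = 12².

m = 121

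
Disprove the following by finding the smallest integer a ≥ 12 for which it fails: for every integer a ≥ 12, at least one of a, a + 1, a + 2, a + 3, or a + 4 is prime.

A counterexample is any integer a ≥ 12 such that a, a + 1, a + 2, a + 3, a + 4 are all composite; we check each in order.
For a = 12, 13, 14, 15, …, 21, 22, 23 the conclusion holds.
a = 24: 24 = 2 × 12; 25 = 5 × 5; 26 = 2 × 13; 27 = 3 × 9; 28 = 2 × 14 — all composite.
Thus a = 24 disproves the claim, and no smaller a works.

a = 24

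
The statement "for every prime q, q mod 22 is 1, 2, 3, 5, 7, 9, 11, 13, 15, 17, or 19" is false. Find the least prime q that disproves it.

For q = 2, 3, 5, 7, …, 31, 37, 41 the conclusion holds.
q = 43: 43 mod 22 = 21 — not in {1, 2, 3, 5, 7, 9, 11, 13, 15, 17, 19}.
Thus q = 43 disproves the claim, and no smaller q works.

q = 43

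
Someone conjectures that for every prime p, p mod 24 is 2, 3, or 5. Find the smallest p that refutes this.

We need the least prime p for which the claim fails.
p = 2: 2 mod 24 = 2.
p = 3: 3 mod 24 = 3.
p = 5: 5 mod 24 = 5.
p = 7: 7 mod 24 = 7 — not in {2, 3, 5}.
Hence p = 7 is a counterexample.

p = 7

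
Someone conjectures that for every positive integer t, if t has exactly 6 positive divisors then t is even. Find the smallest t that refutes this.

Check each positive integer t in order until t has exactly 6 positive divisors but t is odd.
For t = 12, 18, 20, 28, 32, 44 the conclusion holds.
t = 45: divisors of 45: 1, 3, 5, 9, 15, 45; 45 is odd.
Hence t = 45 is a counterexample.

t = 45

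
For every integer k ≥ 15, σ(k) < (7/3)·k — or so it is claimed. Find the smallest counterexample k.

k = 24

For k = 15, 16, 17, 18, 19, 20, 21, 22, 23 the conclusion holds.
k = 24: σ(24) = 60; 60 ≥ 56.
So k = 24 is the smallest counterexample.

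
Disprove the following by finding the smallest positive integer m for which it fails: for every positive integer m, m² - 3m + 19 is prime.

A counterexample is any positive integer m such that m² - 3m + 19 is not prime; we check each in order.
For m = 1, 2, 3, 4, …, 15, 16, 17 the conclusion holds.
m = 18: m² - 3m + 19 = 289 = 17 × 17, composite.
Thus m = 18 disproves the claim, and no smaller m works.

m = 18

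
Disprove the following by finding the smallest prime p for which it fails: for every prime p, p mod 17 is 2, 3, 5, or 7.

For p = 2, 3, 5, 7 the conclusion holds.
p = 11: 11 mod 17 = 11 — not in {2, 3, 5, 7}.
Hence p = 11 is a counterexample.

p = 11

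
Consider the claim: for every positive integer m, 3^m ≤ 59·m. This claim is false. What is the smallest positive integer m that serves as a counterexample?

We need the least positive integer m for which 3^m > 59·m.
For m = 1, 2, 3, 4, 5 the conclusion holds.
m = 6: 3^m = 729 and 59·m = 354, so 729 > 354.
So m = 6 is the smallest counterexample.

m = 6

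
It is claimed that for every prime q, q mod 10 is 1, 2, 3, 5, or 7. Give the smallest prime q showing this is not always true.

A counterexample is any prime q such that the claim fails; we check each in order.
q = 2: 2 mod 10 = 2.
q = 3: 3 mod 10 = 3.
q = 5: 5 mod 10 = 5.
q = 7: 7 mod 10 = 7.
q = 11: 11 mod 10 = 1.
q = 13: 13 mod 10 = 3.
q = 17: 17 mod 10 = 7.
q = 19: 19 mod 10 = 9 — not in {1, 2, 3, 5, 7}.
So q = 19 is the smallest counterexample.

q = 19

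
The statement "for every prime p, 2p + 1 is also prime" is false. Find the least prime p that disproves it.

p = 7

A counterexample is any prime p such that 2p + 1 is not prime; we check each in order.
p = 2: 2p + 1 = 5, prime.
p = 3: 2p + 1 = 7, prime.
p = 5: 2p + 1 = 11, prime.
p = 7: 2p + 1 = 15 = 3 × 5, not prime.
Hence p = 7 is a counterexample.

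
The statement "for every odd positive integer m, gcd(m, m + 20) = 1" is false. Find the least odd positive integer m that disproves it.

A counterexample is any odd positive integer m such that gcd(m, m + 20) > 1; we check each in order.
m = 1: gcd(1, 21) = 1.
m = 3: gcd(3, 23) = 1.
m = 5: gcd(5, 25) = 5.

m = 5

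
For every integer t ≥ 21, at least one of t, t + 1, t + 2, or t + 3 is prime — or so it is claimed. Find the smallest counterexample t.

A counterexample is any integer t ≥ 21 such that t, t + 1, t + 2, t + 3 are all composite; we check each in order.
t = 21: 23 is prime.
t = 22: 23 is prime.
t = 23: 23 is prime.
t = 24: 24 = 2 × 12; 25 = 5 × 5; 26 = 2 × 13; 27 = 3 × 9 — all composite.

t = 24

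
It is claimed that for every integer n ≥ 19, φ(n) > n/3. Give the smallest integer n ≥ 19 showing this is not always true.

Check each integer n ≥ 19 in order until the claim fails.
n = 19: φ(19) = 18 and 19/3 = 19/3, so φ(19) > 19/3.
n = 20: φ(20) = 8 and 20/3 = 20/3, so φ(20) > 20/3.
n = 21: φ(21) = 12 and 21/3 = 7, so φ(21) > 21/3.
n = 22: φ(22) = 10 and 22/3 = 22/3, so φ(22) > 22/3.
n = 23: φ(23) = 22 and 23/3 = 23/3, so φ(23) > 23/3.
n = 24: φ(24) = 8 and 24/3 = 8, so φ(24) ≤ 24/3.

n = 24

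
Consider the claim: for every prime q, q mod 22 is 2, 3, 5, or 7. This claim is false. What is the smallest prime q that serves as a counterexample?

We need the least prime q for which the claim fails.
q = 2: 2 mod 22 = 2.
q = 3: 3 mod 22 = 3.
q = 5: 5 mod 22 = 5.
q = 7: 7 mod 22 = 7.
q = 11: 11 mod 22 = 11 — not in {2, 3, 5, 7}.

q = 11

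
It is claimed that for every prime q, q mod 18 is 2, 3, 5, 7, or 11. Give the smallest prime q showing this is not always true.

q = 13

Check each prime q in order until the claim fails.
For q = 2, 3, 5, 7, 11 the conclusion holds.
q = 13: 13 mod 18 = 13 — not in {2, 3, 5, 7, 11}.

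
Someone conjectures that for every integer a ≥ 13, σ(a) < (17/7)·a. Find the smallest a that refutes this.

For a = 13, 14, 15, 16, …, 21, 22, 23 the conclusion holds.
a = 24: σ(24) = 60; 60 ≥ 408/7.

a = 24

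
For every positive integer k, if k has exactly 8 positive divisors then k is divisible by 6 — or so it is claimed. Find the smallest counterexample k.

A counterexample is any positive integer k such that k has exactly 8 positive divisors but k is not divisible by 6; we check each in order.
k = 24: τ(24) = 8; 24 mod 6 = 0.
k = 30: τ(30) = 8; 30 mod 6 = 0.
k = 40: τ(40) = 8; 40 mod 6 = 4.
Thus k = 40 disproves the claim, and no smaller k works.

k = 40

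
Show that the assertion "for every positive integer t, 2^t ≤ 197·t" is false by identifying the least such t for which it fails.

We need the least positive integer t for which 2^t > 197·t.
The first 11 eligible values, up to t = 11, all satisfy the conclusion.
t = 12: 2^t = 4096 and 197·t = 2364, so 4096 > 2364.
So t = 12 is the smallest counterexample.

t = 12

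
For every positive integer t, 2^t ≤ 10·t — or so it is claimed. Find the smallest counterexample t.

We need the least positive integer t for which 2^t > 10·t.
The first 5 eligible values, up to t = 5, all satisfy the conclusion.
t = 6: 2^t = 64 and 10·t = 60, so 64 > 60.
So t = 6 is the smallest counterexample.

t = 6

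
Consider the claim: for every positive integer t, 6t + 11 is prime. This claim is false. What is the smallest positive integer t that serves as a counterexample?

We need the least positive integer t for which 6t + 11 is not prime.
t = 1: 6t + 11 = 17, prime.
t = 2: 6t + 11 = 23, prime.
t = 3: 6t + 11 = 29, prime.
t = 4: 6t + 11 = 35 = 5 × 7, composite.
Thus t = 4 disproves the claim, and no smaller t works.

t = 4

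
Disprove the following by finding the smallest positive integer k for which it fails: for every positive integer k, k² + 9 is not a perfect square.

For k = 1, 2, 3 the conclusion holds.
k = 4: 4² + 9 = 25 = 5², a perfect square.
Thus k = 4 disproves the claim, and no smaller k works.

k = 4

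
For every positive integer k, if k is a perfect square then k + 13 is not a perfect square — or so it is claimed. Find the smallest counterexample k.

The first 5 eligible values, up to k = 25, all satisfy the conclusion.
k = 36: 36 = 6² and 36 + 13 = 49 = 7².

k = 36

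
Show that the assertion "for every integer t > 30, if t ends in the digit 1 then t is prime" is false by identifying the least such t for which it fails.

Check each integer t > 30 in order until t ends in the digit 1 but t is not prime.
For t = 31, 41 the conclusion holds.
t = 51: 51 ends in 1; 51 = 3 × 17, composite.

t = 51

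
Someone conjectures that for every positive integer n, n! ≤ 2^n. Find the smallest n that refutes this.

Check each positive integer n in order until n! > 2^n.
For n = 1, 2, 3 the conclusion holds.
n = 4: n! = 24 and 2^n = 16, so 24 > 16.
So n = 4 is the smallest counterexample.

n = 4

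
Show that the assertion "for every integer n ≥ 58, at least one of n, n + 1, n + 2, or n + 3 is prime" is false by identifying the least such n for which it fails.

n = 62

We need the least integer n ≥ 58 for which n, n + 1, n + 2, n + 3 are all composite.
n = 58: 59 is prime.
n = 59: 59 is prime.
n = 60: 61 is prime.
n = 61: 61 is prime.
n = 62: 62 = 2 × 31; 63 = 3 × 21; 64 = 2 × 32; 65 = 5 × 13 — all composite.
So n = 62 is the smallest counterexample.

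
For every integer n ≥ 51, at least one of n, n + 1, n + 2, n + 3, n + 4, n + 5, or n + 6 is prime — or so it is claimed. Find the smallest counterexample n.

n = 90

A counterexample is any integer n ≥ 51 such that n, n + 1, n + 2, n + 3, n + 4, n + 5, n + 6 are all composite; we check each in order.
For n = 51, 52, 53, 54, …, 87, 88, 89 the conclusion holds.
n = 90: 90 = 2 × 45; 91 = 7 × 13; 92 = 2 × 46; 93 = 3 × 31; 94 = 2 × 47; 95 = 5 × 19; 96 = 2 × 48 — all composite.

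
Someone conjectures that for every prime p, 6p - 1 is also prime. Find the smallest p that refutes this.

p = 11

Check each prime p in order until 6p - 1 is not prime.
p = 2: 6p - 1 = 11, prime.
p = 3: 6p - 1 = 17, prime.
p = 5: 6p - 1 = 29, prime.
p = 7: 6p - 1 = 41, prime.
p = 11: 6p - 1 = 65 = 5 × 13, not prime.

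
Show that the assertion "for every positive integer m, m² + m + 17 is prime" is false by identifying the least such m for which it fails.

m = 16

We need the least positive integer m for which m² + m + 17 is not prime.
For m = 1, 2, 3, 4, …, 13, 14, 15 the conclusion holds.
m = 16: m² + m + 17 = 289 = 17 × 17, composite.
So m = 16 is the smallest counterexample.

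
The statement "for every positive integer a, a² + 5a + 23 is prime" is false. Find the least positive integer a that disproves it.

A counterexample is any positive integer a such that a² + 5a + 23 is not prime; we check each in order.
For a = 1, 2, 3, 4, …, 11, 12, 13 the conclusion holds.
a = 14: a² + 5a + 23 = 289 = 17 × 17, composite.
Thus a = 14 disproves the claim, and no smaller a works.

a = 14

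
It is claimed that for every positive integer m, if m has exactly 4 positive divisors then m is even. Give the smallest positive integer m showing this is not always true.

m = 15

A counterexample is any positive integer m such that m has exactly 4 positive divisors but m is odd; we check each in order.
The first 4 eligible values, up to m = 14, all satisfy the conclusion.
m = 15: divisors of 15: 1, 3, 5, 15; 15 is odd.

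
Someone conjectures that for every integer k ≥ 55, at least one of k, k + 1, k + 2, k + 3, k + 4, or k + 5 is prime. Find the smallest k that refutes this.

k = 90

The first 35 eligible values, up to k = 89, all satisfy the conclusion.
k = 90: 90 = 2 × 45; 91 = 7 × 13; 92 = 2 × 46; 93 = 3 × 31; 94 = 2 × 47; 95 = 5 × 19 — all composite.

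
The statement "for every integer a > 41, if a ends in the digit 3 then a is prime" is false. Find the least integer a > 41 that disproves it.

a = 63

We need the least integer a > 41 for which a ends in the digit 3 but a is not prime.
For a = 43, 53 the conclusion holds.
a = 63: 63 ends in 3; 63 = 3 × 21, composite.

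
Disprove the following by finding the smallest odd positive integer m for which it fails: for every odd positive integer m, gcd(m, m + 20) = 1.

For m = 1, 3 the conclusion holds.
m = 5: gcd(5, 25) = 5.
So m = 5 is the smallest counterexample.

m = 5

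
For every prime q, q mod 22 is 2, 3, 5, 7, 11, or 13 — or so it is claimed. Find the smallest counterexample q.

A counterexample is any prime q such that the claim fails; we check each in order.
q = 2: 2 mod 22 = 2.
q = 3: 3 mod 22 = 3.
q = 5: 5 mod 22 = 5.
q = 7: 7 mod 22 = 7.
q = 11: 11 mod 22 = 11.
q = 13: 13 mod 22 = 13.
q = 17: 17 mod 22 = 17 — not in {2, 3, 5, 7, 11, 13}.

q = 17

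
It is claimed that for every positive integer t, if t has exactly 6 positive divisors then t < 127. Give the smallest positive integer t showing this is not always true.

The first 19 eligible values, up to t = 124, all satisfy the conclusion.
t = 147: τ(147) = 6; 147 ≥ 127.

t = 147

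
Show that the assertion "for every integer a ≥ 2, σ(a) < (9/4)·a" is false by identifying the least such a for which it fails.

a = 12

A counterexample is any integer a ≥ 2 such that the claim fails; we check each in order.
For a = 2, 3, 4, 5, 6, 7, 8, 9, 10, 11 the conclusion holds.
a = 12: σ(12) = 28; 28 ≥ 27.
Thus a = 12 disproves the claim, and no smaller a works.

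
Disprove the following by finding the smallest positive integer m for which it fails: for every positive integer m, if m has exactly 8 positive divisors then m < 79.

A counterexample is any positive integer m such that m has exactly 8 positive divisors but the claim fails; we check each in order.
For m = 24, 30, 40, 42, 54, 56, 66, 70, 78 the conclusion holds.
m = 88: τ(88) = 8; 88 ≥ 79.

m = 88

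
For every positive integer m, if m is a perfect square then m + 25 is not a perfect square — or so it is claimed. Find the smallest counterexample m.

m = 144

The first 11 eligible values, up to m = 121, all satisfy the conclusion.
m = 144: 144 = 12² and 144 + 25 = 169 = 13².
So m = 144 is the smallest counterexample.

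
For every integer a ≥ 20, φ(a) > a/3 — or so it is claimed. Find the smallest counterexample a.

a = 24

We need the least integer a ≥ 20 for which the claim fails.
The first 4 eligible values, up to a = 23, all satisfy the conclusion.
a = 24: φ(24) = 8 and 24/3 = 8, so φ(24) ≤ 24/3.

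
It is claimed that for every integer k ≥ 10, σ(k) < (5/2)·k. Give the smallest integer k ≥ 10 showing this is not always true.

The first 14 eligible values, up to k = 23, all satisfy the conclusion.
k = 24: σ(24) = 60; 60 ≥ 60.
Thus k = 24 disproves the claim, and no smaller k works.

k = 24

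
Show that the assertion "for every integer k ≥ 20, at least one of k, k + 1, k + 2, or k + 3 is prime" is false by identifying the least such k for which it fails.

Check each integer k ≥ 20 in order until k, k + 1, k + 2, k + 3 are all composite.
For k = 20, 21, 22, 23 the conclusion holds.
k = 24: 24 = 2 × 12; 25 = 5 × 5; 26 = 2 × 13; 27 = 3 × 9 — all composite.
Hence k = 24 is a counterexample.

k = 24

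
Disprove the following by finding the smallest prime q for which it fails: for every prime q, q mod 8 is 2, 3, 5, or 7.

We need the least prime q for which the claim fails.
The first 6 eligible values, up to q = 13, all satisfy the conclusion.
q = 17: 17 mod 8 = 1 — not in {2, 3, 5, 7}.

q = 17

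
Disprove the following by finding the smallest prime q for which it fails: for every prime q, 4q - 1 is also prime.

q = 7

We need the least prime q for which 4q - 1 is not prime.
For q = 2, 3, 5 the conclusion holds.
q = 7: 4q - 1 = 27 = 3 × 9, not prime.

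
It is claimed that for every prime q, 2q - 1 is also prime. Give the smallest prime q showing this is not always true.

q = 5

Check each prime q in order until 2q - 1 is not prime.
q = 2: 2q - 1 = 3, prime.
q = 3: 2q - 1 = 5, prime.
q = 5: 2q - 1 = 9 = 3 × 3, not prime.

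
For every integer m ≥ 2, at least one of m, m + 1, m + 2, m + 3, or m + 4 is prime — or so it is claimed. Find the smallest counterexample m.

For m = 2, 3, 4, 5, …, 21, 22, 23 the conclusion holds.
m = 24: 24 = 2 × 12; 25 = 5 × 5; 26 = 2 × 13; 27 = 3 × 9; 28 = 2 × 14 — all composite.

m = 24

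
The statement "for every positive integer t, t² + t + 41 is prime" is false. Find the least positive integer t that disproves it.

The first 39 eligible values, up to t = 39, all satisfy the conclusion.
t = 40: t² + t + 41 = 1681 = 41 × 41, composite.
Hence t = 40 is a counterexample.

t = 40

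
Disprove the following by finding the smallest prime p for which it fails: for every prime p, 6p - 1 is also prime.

Check each prime p in order until 6p - 1 is not prime.
For p = 2, 3, 5, 7 the conclusion holds.
p = 11: 6p - 1 = 65 = 5 × 13, not prime.
Thus p = 11 disproves the claim, and no smaller p works.

p = 11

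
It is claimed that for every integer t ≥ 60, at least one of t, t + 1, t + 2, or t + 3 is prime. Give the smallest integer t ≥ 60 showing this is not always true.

t = 62

Check each integer t ≥ 60 in order until t, t + 1, t + 2, t + 3 are all composite.
t = 60: 61 is prime.
t = 61: 61 is prime.
t = 62: 62 = 2 × 31; 63 = 3 × 21; 64 = 2 × 32; 65 = 5 × 13 — all composite.
Thus t = 62 disproves the claim, and no smaller t works.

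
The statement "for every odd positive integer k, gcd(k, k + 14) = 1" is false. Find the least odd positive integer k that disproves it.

k = 7

A counterexample is any odd positive integer k such that gcd(k, k + 14) > 1; we check each in order.
k = 1: gcd(1, 15) = 1.
k = 3: gcd(3, 17) = 1.
k = 5: gcd(5, 19) = 1.
k = 7: gcd(7, 21) = 7.
Hence k = 7 is a counterexample.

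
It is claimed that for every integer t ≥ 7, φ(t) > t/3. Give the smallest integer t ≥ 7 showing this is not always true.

t = 12

For t = 7, 8, 9, 10, 11 the conclusion holds.
t = 12: φ(12) = 4 and 12/3 = 4, so φ(12) ≤ 12/3.
Thus t = 12 disproves the claim, and no smaller t works.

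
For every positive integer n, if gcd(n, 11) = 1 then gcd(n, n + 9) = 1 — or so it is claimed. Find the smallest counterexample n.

For n = 1, 2 the conclusion holds.
n = 3: gcd(3, 12) = 3.

n = 3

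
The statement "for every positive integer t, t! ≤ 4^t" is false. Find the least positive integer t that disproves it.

We need the least positive integer t for which t! > 4^t.
For t = 1, 2, 3, 4, 5, 6, 7, 8 the conclusion holds.
t = 9: t! = 362880 and 4^t = 262144, so 362880 > 262144.
So t = 9 is the smallest counterexample.

t = 9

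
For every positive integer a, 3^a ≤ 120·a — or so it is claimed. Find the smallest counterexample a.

a = 6

Check each positive integer a in order until 3^a > 120·a.
a = 1: 3^a = 3 and 120·a = 120, so 3 ≤ 120.
a = 2: 3^a = 9 and 120·a = 240, so 9 ≤ 240.
a = 3: 3^a = 27 and 120·a = 360, so 27 ≤ 360.
a = 4: 3^a = 81 and 120·a = 480, so 81 ≤ 480.
a = 5: 3^a = 243 and 120·a = 600, so 243 ≤ 600.
a = 6: 3^a = 729 and 120·a = 720, so 729 > 720.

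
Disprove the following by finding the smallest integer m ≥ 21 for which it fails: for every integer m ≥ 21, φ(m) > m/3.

A counterexample is any integer m ≥ 21 such that the claim fails; we check each in order.
For m = 21, 22, 23 the conclusion holds.
m = 24: φ(24) = 8 and 24/3 = 8, so φ(24) ≤ 24/3.

m = 24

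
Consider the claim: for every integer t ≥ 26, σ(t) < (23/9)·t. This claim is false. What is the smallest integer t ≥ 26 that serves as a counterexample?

t = 48

For t = 26, 27, 28, 29, …, 45, 46, 47 the conclusion holds.
t = 48: σ(48) = 124; 124 ≥ 368/3.
Hence t = 48 is a counterexample.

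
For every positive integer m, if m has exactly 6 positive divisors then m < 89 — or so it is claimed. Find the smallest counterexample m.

m = 92

The first 13 eligible values, up to m = 76, all satisfy the conclusion.
m = 92: τ(92) = 6; 92 ≥ 89.
Thus m = 92 disproves the claim, and no smaller m works.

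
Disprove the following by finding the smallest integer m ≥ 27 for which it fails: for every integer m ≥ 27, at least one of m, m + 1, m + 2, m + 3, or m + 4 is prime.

m = 32

We need the least integer m ≥ 27 for which m, m + 1, m + 2, m + 3, m + 4 are all composite.
The first 5 eligible values, up to m = 31, all satisfy the conclusion.
m = 32: 32 = 2 × 16; 33 = 3 × 11; 34 = 2 × 17; 35 = 5 × 7; 36 = 2 × 18 — all composite.
So m = 32 is the smallest counterexample.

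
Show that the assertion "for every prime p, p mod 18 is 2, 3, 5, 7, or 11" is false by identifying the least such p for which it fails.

p = 13

For p = 2, 3, 5, 7, 11 the conclusion holds.
p = 13: 13 mod 18 = 13 — not in {2, 3, 5, 7, 11}.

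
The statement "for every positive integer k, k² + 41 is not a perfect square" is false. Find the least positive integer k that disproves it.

For k = 1, 2, 3, 4, …, 17, 18, 19 the conclusion holds.
k = 20: 20² + 41 = 441 = 21², a perfect square.
So k = 20 is the smallest counterexample.

k = 20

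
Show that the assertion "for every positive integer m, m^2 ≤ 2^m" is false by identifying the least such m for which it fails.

m = 3

We need the least positive integer m for which m^2 > 2^m.
For m = 1, 2 the conclusion holds.
m = 3: m^2 = 9 and 2^m = 8, so 9 > 8.
Thus m = 3 disproves the claim, and no smaller m works.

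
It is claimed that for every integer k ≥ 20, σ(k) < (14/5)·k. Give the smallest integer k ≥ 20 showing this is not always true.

For k = 20, 21, 22, 23, …, 57, 58, 59 the conclusion holds.
k = 60: σ(60) = 168; 168 ≥ 168.
Thus k = 60 disproves the claim, and no smaller k works.

k = 60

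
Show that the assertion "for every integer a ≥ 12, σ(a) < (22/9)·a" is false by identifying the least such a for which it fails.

We need the least integer a ≥ 12 for which the claim fails.
For a = 12, 13, 14, 15, …, 21, 22, 23 the conclusion holds.
a = 24: σ(24) = 60; 60 ≥ 176/3.
So a = 24 is the smallest counterexample.

a = 24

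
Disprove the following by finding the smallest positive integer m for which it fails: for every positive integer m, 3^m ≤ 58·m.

Check each positive integer m in order until 3^m > 58·m.
For m = 1, 2, 3, 4, 5 the conclusion holds.
m = 6: 3^m = 729 and 58·m = 348, so 729 > 348.
Thus m = 6 disproves the claim, and no smaller m works.

m = 6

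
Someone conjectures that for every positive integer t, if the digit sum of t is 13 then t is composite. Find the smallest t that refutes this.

t = 49: digit sum 13; 49 is composite.
t = 58: digit sum 13; 58 is composite.
t = 67: digit sum 13; 67 is prime, not composite.

t = 67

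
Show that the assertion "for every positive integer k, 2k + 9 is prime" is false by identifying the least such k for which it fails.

Check each positive integer k in order until 2k + 9 is not prime.
k = 1: 2k + 9 = 11, prime.
k = 2: 2k + 9 = 13, prime.
k = 3: 2k + 9 = 15 = 3 × 5, composite.
Thus k = 3 disproves the claim, and no smaller k works.

k = 3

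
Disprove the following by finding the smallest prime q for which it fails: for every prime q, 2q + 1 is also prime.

q = 7

We need the least prime q for which 2q + 1 is not prime.
For q = 2, 3, 5 the conclusion holds.
q = 7: 2q + 1 = 15 = 3 × 5, not prime.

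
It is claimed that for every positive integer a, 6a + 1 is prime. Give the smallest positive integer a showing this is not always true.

We need the least positive integer a for which 6a + 1 is not prime.
For a = 1, 2, 3 the conclusion holds.
a = 4: 6a + 1 = 25 = 5 × 5, composite.
So a = 4 is the smallest counterexample.

a = 4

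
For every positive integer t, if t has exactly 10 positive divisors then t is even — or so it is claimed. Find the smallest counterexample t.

t = 405

A counterexample is any positive integer t such that t has exactly 10 positive divisors but t is odd; we check each in order.
For t = 48, 80, 112, 162, 176, 208, 272, 304, 368 the conclusion holds.
t = 405: divisors of 405: 10 divisors; 405 is odd.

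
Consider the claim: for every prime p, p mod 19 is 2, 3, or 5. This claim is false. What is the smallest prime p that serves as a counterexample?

We need the least prime p for which the claim fails.
p = 2: 2 mod 19 = 2.
p = 3: 3 mod 19 = 3.
p = 5: 5 mod 19 = 5.
p = 7: 7 mod 19 = 7 — not in {2, 3, 5}.
Thus p = 7 disproves the claim, and no smaller p works.

p = 7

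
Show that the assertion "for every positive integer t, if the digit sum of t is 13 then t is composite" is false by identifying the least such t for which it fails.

Check each positive integer t in order until the digit sum of t is 13 but t is prime.
For t = 49, 58 the conclusion holds.
t = 67: digit sum 13; 67 is prime, not composite.

t = 67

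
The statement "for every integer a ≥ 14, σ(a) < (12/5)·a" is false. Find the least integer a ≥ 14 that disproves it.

For a = 14, 15, 16, 17, 18, 19, 20, 21, 22, 23 the conclusion holds.
a = 24: σ(24) = 60; 60 ≥ 288/5.
Thus a = 24 disproves the claim, and no smaller a works.

a = 24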